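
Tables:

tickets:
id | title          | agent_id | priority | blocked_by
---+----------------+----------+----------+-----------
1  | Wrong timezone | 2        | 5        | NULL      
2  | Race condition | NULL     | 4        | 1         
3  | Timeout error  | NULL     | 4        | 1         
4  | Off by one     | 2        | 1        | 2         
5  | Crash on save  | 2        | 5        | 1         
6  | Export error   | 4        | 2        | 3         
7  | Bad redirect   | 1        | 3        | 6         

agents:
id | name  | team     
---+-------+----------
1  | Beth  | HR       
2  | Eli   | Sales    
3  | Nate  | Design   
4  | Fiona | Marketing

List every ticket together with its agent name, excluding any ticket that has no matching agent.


INNER JOIN keeps only tickets rows whose agent_id matches an id in agents. Walk through each ticket:
  - ticket 1 (Wrong timezone): agent_id=2 -> matches Eli
  - ticket 2 (Race condition): agent_id=NULL, no match -> dropped
  - ticket 3 (Timeout error): agent_id=NULL, no match -> dropped
  - ticket 4 (Off by one): agent_id=2 -> matches Eli
  - ticket 5 (Crash on save): agent_id=2 -> matches Eli
  - ticket 6 (Export error): agent_id=4 -> matches Fiona
  - ticket 7 (Bad redirect): agent_id=1 -> matches Beth
So 2 of 7 rows are dropped.

SQL:
SELECT a.title, b.name AS agent
FROM tickets a
INNER JOIN agents b ON a.agent_id = b.id

Result:
title          | agent
---------------+------
Wrong timezone | Eli  
Off by one     | Eli  
Crash on save  | Eli  
Export error   | Fiona
Bad redirect   | Beth 


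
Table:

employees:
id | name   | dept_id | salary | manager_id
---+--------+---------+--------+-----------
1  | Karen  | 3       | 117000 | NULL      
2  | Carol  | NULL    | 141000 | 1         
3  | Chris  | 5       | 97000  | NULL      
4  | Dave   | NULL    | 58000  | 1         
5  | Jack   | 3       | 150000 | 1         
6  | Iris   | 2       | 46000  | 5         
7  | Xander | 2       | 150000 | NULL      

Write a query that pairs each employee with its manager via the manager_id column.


This is a self-join: employees is joined to a second copy of itself, matching each row's manager_id to another row's id. Use LEFT JOIN so rows with manager_id=NULL are kept.
  - employee 1 (Karen): manager_id=NULL -> NULL
  - employee 2 (Carol): manager_id=1 -> Karen
  - employee 3 (Chris): manager_id=NULL -> NULL
  - employee 4 (Dave): manager_id=1 -> Karen
  - employee 5 (Jack): manager_id=1 -> Karen
  - employee 6 (Iris): manager_id=5 -> Jack
  - employee 7 (Xander): manager_id=NULL -> NULL

SQL:
SELECT a.name AS item, b.name AS manager
FROM employees a
LEFT JOIN employees b ON a.manager_id = b.id

Result:
item   | manager
-------+--------
Karen  | NULL   
Carol  | Karen  
Chris  | NULL   
Dave   | Karen  
Jack   | Karen  
Iris   | Jack   
Xander | NULL   


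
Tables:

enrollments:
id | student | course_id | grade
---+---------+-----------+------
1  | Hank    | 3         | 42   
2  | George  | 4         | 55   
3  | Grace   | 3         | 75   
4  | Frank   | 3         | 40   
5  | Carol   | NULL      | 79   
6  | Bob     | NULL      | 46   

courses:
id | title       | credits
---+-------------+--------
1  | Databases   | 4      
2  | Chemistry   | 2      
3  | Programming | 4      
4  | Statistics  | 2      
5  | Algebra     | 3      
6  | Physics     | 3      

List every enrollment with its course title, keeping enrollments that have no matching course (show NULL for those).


LEFT JOIN keeps every row from enrollments (the left table); where course_id has no match in courses, the course columns become NULL. Walk through each enrollment:
  - enrollment 1 (Hank): course_id=3 -> matches Programming
  - enrollment 2 (George): course_id=4 -> matches Statistics
  - enrollment 3 (Grace): course_id=3 -> matches Programming
  - enrollment 4 (Frank): course_id=3 -> matches Programming
  - enrollment 5 (Carol): course_id=NULL, no match -> kept with NULL
  - enrollment 6 (Bob): course_id=NULL, no match -> kept with NULL
All 6 rows appear; 2 have NULL course.

SQL:
SELECT a.student, b.title AS course
FROM enrollments a
LEFT JOIN courses b ON a.course_id = b.id

Result:
student | course     
--------+------------
Hank    | Programming
George  | Statistics 
Grace   | Programming
Frank   | Programming
Carol   | NULL       
Bob     | NULL       


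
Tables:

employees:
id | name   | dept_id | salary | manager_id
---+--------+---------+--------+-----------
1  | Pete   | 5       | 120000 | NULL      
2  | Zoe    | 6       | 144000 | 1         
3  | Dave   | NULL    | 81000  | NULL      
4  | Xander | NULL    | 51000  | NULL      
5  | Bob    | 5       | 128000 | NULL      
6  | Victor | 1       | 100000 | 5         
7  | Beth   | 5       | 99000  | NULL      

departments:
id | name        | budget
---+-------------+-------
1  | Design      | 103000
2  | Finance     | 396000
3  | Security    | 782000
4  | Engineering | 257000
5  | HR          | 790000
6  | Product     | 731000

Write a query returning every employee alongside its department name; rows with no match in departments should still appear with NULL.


LEFT JOIN keeps every row from employees (the left table); where dept_id has no match in departments, the department columns become NULL. Walk through each employee:
  - employee 1 (Pete): dept_id=5 -> matches HR
  - employee 2 (Zoe): dept_id=6 -> matches Product
  - employee 3 (Dave): dept_id=NULL, no match -> kept with NULL
  - employee 4 (Xander): dept_id=NULL, no match -> kept with NULL
  - employee 5 (Bob): dept_id=5 -> matches HR
  - employee 6 (Victor): dept_id=1 -> matches Design
  - employee 7 (Beth): dept_id=5 -> matches HR
All 7 rows appear; 2 have NULL department.

SQL:
SELECT a.name, b.name AS department
FROM employees a
LEFT JOIN departments b ON a.dept_id = b.id

Result:
name   | department
-------+-----------
Pete   | HR        
Zoe    | Product   
Dave   | NULL      
Xander | NULL      
Bob    | HR        
Victor | Design    
Beth   | HR        


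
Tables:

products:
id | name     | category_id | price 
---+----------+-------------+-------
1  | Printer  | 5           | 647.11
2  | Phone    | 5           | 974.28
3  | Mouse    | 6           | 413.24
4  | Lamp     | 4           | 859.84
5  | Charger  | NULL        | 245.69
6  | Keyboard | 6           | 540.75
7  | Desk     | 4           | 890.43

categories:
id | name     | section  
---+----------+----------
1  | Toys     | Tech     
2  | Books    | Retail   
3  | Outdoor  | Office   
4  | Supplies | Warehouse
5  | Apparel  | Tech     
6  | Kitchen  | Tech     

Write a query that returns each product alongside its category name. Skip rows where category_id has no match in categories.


INNER JOIN keeps only products rows whose category_id matches an id in categories. Walk through each product:
  - product 1 (Printer): category_id=5 -> matches Apparel
  - product 2 (Phone): category_id=5 -> matches Apparel
  - product 3 (Mouse): category_id=6 -> matches Kitchen
  - product 4 (Lamp): category_id=4 -> matches Supplies
  - product 5 (Charger): category_id=NULL, no match -> dropped
  - product 6 (Keyboard): category_id=6 -> matches Kitchen
  - product 7 (Desk): category_id=4 -> matches Supplies
So 1 of 7 rows is dropped.

SQL:
SELECT a.name, b.name AS category
FROM products a
INNER JOIN categories b ON a.category_id = b.id

Result:
name     | category
---------+---------
Printer  | Apparel 
Phone    | Apparel 
Mouse    | Kitchen 
Lamp     | Supplies
Keyboard | Kitchen 
Desk     | Supplies


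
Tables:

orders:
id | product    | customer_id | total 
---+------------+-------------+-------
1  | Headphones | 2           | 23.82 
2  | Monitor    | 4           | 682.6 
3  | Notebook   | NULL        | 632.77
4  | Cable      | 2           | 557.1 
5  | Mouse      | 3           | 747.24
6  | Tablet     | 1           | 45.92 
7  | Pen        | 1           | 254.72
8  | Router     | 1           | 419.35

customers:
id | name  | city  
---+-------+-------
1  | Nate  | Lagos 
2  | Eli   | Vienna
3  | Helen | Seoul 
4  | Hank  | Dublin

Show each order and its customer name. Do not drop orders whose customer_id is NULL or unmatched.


LEFT JOIN keeps every row from orders (the left table); where customer_id has no match in customers, the customer columns become NULL. Walk through each order:
  - order 1 (Headphones): customer_id=2 -> matches Eli
  - order 2 (Monitor): customer_id=4 -> matches Hank
  - order 3 (Notebook): customer_id=NULL, no match -> kept with NULL
  - order 4 (Cable): customer_id=2 -> matches Eli
  - order 5 (Mouse): customer_id=3 -> matches Helen
  - order 6 (Tablet): customer_id=1 -> matches Nate
  - order 7 (Pen): customer_id=1 -> matches Nate
  - order 8 (Router): customer_id=1 -> matches Nate
All 8 rows appear; 1 has NULL customer.

SQL:
SELECT a.product, b.name AS customer
FROM orders a
LEFT JOIN customers b ON a.customer_id = b.id

Result:
product    | customer
-----------+---------
Headphones | Eli     
Monitor    | Hank    
Notebook   | NULL    
Cable      | Eli     
Mouse      | Helen   
Tablet     | Nate    
Pen        | Nate    
Router     | Nate    


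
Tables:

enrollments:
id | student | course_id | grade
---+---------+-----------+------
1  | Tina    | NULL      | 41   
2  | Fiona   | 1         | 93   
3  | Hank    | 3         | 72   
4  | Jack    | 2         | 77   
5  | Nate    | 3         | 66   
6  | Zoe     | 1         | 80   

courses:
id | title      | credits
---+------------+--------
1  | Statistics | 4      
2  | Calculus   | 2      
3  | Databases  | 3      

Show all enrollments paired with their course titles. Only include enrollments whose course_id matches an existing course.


INNER JOIN keeps only enrollments rows whose course_id matches an id in courses. Walk through each enrollment:
  - enrollment 1 (Tina): course_id=NULL, no match -> dropped
  - enrollment 2 (Fiona): course_id=1 -> matches Statistics
  - enrollment 3 (Hank): course_id=3 -> matches Databases
  - enrollment 4 (Jack): course_id=2 -> matches Calculus
  - enrollment 5 (Nate): course_id=3 -> matches Databases
  - enrollment 6 (Zoe): course_id=1 -> matches Statistics
So 1 of 6 rows is dropped.

SQL:
SELECT a.student, b.title AS course
FROM enrollments a
INNER JOIN courses b ON a.course_id = b.id

Result:
student | course    
--------+-----------
Fiona   | Statistics
Hank    | Databases 
Jack    | Calculus  
Nate    | Databases 
Zoe     | Statistics


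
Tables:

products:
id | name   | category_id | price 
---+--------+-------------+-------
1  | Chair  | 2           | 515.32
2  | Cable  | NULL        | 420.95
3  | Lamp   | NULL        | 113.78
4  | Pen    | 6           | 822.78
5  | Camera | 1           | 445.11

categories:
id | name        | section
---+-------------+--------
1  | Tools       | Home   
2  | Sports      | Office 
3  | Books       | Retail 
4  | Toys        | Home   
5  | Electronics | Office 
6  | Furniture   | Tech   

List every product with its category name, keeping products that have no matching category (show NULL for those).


LEFT JOIN keeps every row from products (the left table); where category_id has no match in categories, the category columns become NULL. Walk through each product:
  - product 1 (Chair): category_id=2 -> matches Sports
  - product 2 (Cable): category_id=NULL, no match -> kept with NULL
  - product 3 (Lamp): category_id=NULL, no match -> kept with NULL
  - product 4 (Pen): category_id=6 -> matches Furniture
  - product 5 (Camera): category_id=1 -> matches Tools
All 5 rows appear; 2 have NULL category.

SQL:
SELECT a.name, b.name AS category
FROM products a
LEFT JOIN categories b ON a.category_id = b.id

Result:
name   | category 
-------+----------
Chair  | Sports   
Cable  | NULL     
Lamp   | NULL     
Pen    | Furniture
Camera | Tools    


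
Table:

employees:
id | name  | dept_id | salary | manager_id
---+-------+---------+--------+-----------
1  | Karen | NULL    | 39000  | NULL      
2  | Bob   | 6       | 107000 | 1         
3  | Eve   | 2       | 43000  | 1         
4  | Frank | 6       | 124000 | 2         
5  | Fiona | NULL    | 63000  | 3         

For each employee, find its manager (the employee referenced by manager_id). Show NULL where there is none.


This is a self-join: employees is joined to a second copy of itself, matching each row's manager_id to another row's id. Use LEFT JOIN so rows with manager_id=NULL are kept.
  - employee 1 (Karen): manager_id=NULL -> NULL
  - employee 2 (Bob): manager_id=1 -> Karen
  - employee 3 (Eve): manager_id=1 -> Karen
  - employee 4 (Frank): manager_id=2 -> Bob
  - employee 5 (Fiona): manager_id=3 -> Eve

SQL:
SELECT a.name AS item, b.name AS manager
FROM employees a
LEFT JOIN employees b ON a.manager_id = b.id

Result:
item  | manager
------+--------
Karen | NULL   
Bob   | Karen  
Eve   | Karen  
Frank | Bob    
Fiona | Eve    


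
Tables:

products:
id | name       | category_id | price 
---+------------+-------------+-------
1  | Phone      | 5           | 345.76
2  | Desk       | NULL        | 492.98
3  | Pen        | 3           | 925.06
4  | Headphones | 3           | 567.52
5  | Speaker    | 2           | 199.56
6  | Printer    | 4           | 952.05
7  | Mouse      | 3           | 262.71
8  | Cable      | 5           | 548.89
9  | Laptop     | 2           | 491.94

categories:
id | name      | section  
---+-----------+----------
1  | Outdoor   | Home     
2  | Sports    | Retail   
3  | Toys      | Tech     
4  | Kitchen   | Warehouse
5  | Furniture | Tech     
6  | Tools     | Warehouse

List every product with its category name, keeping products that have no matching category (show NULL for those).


LEFT JOIN keeps every row from products (the left table); where category_id has no match in categories, the category columns become NULL. Walk through each product:
  - product 1 (Phone): category_id=5 -> matches Furniture
  - product 2 (Desk): category_id=NULL, no match -> kept with NULL
  - product 3 (Pen): category_id=3 -> matches Toys
  - product 4 (Headphones): category_id=3 -> matches Toys
  - product 5 (Speaker): category_id=2 -> matches Sports
  - product 6 (Printer): category_id=4 -> matches Kitchen
  - product 7 (Mouse): category_id=3 -> matches Toys
  - product 8 (Cable): category_id=5 -> matches Furniture
  - product 9 (Laptop): category_id=2 -> matches Sports
All 9 rows appear; 1 has NULL category.

SQL:
SELECT a.name, b.name AS category
FROM products a
LEFT JOIN categories b ON a.category_id = b.id

Result:
name       | category 
-----------+----------
Phone      | Furniture
Desk       | NULL     
Pen        | Toys     
Headphones | Toys     
Speaker    | Sports   
Printer    | Kitchen  
Mouse      | Toys     
Cable      | Furniture
Laptop     | Sports   


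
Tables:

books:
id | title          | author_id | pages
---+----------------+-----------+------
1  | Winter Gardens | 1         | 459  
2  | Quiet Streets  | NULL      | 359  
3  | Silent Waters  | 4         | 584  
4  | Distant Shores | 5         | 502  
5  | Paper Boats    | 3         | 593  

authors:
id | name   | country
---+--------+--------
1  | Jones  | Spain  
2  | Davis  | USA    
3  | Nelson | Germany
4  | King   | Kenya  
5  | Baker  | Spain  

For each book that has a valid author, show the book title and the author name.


INNER JOIN keeps only books rows whose author_id matches an id in authors. Walk through each book:
  - book 1 (Winter Gardens): author_id=1 -> matches Jones
  - book 2 (Quiet Streets): author_id=NULL, no match -> dropped
  - book 3 (Silent Waters): author_id=4 -> matches King
  - book 4 (Distant Shores): author_id=5 -> matches Baker
  - book 5 (Paper Boats): author_id=3 -> matches Nelson
So 1 of 5 rows is dropped.

SQL:
SELECT a.title, b.name AS author
FROM books a
INNER JOIN authors b ON a.author_id = b.id

Result:
title          | author
---------------+-------
Winter Gardens | Jones 
Silent Waters  | King  
Distant Shores | Baker 
Paper Boats    | Nelson


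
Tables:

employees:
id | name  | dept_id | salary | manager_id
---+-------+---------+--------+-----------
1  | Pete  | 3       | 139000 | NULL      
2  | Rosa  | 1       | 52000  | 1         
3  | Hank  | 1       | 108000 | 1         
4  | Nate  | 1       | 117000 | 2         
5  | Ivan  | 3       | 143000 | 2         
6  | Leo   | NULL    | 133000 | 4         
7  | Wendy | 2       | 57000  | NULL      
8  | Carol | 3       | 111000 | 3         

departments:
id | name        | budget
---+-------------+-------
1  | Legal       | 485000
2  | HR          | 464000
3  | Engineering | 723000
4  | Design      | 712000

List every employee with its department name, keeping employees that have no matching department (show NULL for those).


LEFT JOIN keeps every row from employees (the left table); where dept_id has no match in departments, the department columns become NULL. Walk through each employee:
  - employee 1 (Pete): dept_id=3 -> matches Engineering
  - employee 2 (Rosa): dept_id=1 -> matches Legal
  - employee 3 (Hank): dept_id=1 -> matches Legal
  - employee 4 (Nate): dept_id=1 -> matches Legal
  - employee 5 (Ivan): dept_id=3 -> matches Engineering
  - employee 6 (Leo): dept_id=NULL, no match -> kept with NULL
  - employee 7 (Wendy): dept_id=2 -> matches HR
  - employee 8 (Carol): dept_id=3 -> matches Engineering
All 8 rows appear; 1 has NULL department.

SQL:
SELECT a.name, b.name AS department
FROM employees a
LEFT JOIN departments b ON a.dept_id = b.id

Result:
name  | department 
------+------------
Pete  | Engineering
Rosa  | Legal      
Hank  | Legal      
Nate  | Legal      
Ivan  | Engineering
Leo   | NULL       
Wendy | HR         
Carol | Engineering


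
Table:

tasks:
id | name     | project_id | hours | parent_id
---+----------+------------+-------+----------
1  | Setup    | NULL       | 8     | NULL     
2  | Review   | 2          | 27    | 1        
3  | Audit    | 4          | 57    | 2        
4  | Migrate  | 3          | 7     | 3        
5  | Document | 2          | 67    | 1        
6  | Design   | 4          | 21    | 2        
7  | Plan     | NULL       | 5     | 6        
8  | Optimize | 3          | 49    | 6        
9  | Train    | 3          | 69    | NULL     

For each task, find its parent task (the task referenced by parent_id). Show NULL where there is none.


This is a self-join: tasks is joined to a second copy of itself, matching each row's parent_id to another row's id. Use LEFT JOIN so rows with parent_id=NULL are kept.
  - task 1 (Setup): parent_id=NULL -> NULL
  - task 2 (Review): parent_id=1 -> Setup
  - task 3 (Audit): parent_id=2 -> Review
  - task 4 (Migrate): parent_id=3 -> Audit
  - task 5 (Document): parent_id=1 -> Setup
  - task 6 (Design): parent_id=2 -> Review
  - task 7 (Plan): parent_id=6 -> Design
  - task 8 (Optimize): parent_id=6 -> Design
  - task 9 (Train): parent_id=NULL -> NULL

SQL:
SELECT a.name AS item, b.name AS parent
FROM tasks a
LEFT JOIN tasks b ON a.parent_id = b.id

Result:
item     | parent
---------+-------
Setup    | NULL  
Review   | Setup 
Audit    | Review
Migrate  | Audit 
Document | Setup 
Design   | Review
Plan     | Design
Optimize | Design
Train    | NULL  


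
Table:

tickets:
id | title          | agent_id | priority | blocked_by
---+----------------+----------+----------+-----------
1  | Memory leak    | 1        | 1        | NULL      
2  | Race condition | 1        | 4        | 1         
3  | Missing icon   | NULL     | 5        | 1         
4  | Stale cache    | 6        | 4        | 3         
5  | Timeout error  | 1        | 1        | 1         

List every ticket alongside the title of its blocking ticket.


This is a self-join: tickets is joined to a second copy of itself, matching each row's blocked_by to another row's id. Use LEFT JOIN so rows with blocked_by=NULL are kept.
  - ticket 1 (Memory leak): blocked_by=NULL -> NULL
  - ticket 2 (Race condition): blocked_by=1 -> Memory leak
  - ticket 3 (Missing icon): blocked_by=1 -> Memory leak
  - ticket 4 (Stale cache): blocked_by=3 -> Missing icon
  - ticket 5 (Timeout error): blocked_by=1 -> Memory leak

SQL:
SELECT a.title AS item, b.title AS blocked_by
FROM tickets a
LEFT JOIN tickets b ON a.blocked_by = b.id

Result:
item           | blocked_by  
---------------+-------------
Memory leak    | NULL        
Race condition | Memory leak 
Missing icon   | Memory leak 
Stale cache    | Missing icon
Timeout error  | Memory leak 


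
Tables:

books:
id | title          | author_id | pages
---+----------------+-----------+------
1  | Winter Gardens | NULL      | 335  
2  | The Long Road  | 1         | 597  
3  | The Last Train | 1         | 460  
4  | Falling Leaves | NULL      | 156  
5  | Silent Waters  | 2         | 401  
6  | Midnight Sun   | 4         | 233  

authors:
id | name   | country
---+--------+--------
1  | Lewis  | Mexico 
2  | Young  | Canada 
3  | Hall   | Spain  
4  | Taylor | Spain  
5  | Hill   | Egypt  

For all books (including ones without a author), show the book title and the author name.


LEFT JOIN keeps every row from books (the left table); where author_id has no match in authors, the author columns become NULL. Walk through each book:
  - book 1 (Winter Gardens): author_id=NULL, no match -> kept with NULL
  - book 2 (The Long Road): author_id=1 -> matches Lewis
  - book 3 (The Last Train): author_id=1 -> matches Lewis
  - book 4 (Falling Leaves): author_id=NULL, no match -> kept with NULL
  - book 5 (Silent Waters): author_id=2 -> matches Young
  - book 6 (Midnight Sun): author_id=4 -> matches Taylor
All 6 rows appear; 2 have NULL author.

SQL:
SELECT a.title, b.name AS author
FROM books a
LEFT JOIN authors b ON a.author_id = b.id

Result:
title          | author
---------------+-------
Winter Gardens | NULL  
The Long Road  | Lewis 
The Last Train | Lewis 
Falling Leaves | NULL  
Silent Waters  | Young 
Midnight Sun   | Taylor


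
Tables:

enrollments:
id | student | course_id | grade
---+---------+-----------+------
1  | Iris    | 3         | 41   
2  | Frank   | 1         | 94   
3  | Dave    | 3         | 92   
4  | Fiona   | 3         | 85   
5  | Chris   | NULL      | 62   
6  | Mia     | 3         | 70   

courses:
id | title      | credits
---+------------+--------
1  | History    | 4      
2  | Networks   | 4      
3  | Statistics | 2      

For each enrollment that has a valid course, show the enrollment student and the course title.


INNER JOIN keeps only enrollments rows whose course_id matches an id in courses. Walk through each enrollment:
  - enrollment 1 (Iris): course_id=3 -> matches Statistics
  - enrollment 2 (Frank): course_id=1 -> matches History
  - enrollment 3 (Dave): course_id=3 -> matches Statistics
  - enrollment 4 (Fiona): course_id=3 -> matches Statistics
  - enrollment 5 (Chris): course_id=NULL, no match -> dropped
  - enrollment 6 (Mia): course_id=3 -> matches Statistics
So 1 of 6 rows is dropped.

SQL:
SELECT a.student, b.title AS course
FROM enrollments a
INNER JOIN courses b ON a.course_id = b.id

Result:
student | course    
--------+-----------
Iris    | Statistics
Frank   | History   
Dave    | Statistics
Fiona   | Statistics
Mia     | Statistics


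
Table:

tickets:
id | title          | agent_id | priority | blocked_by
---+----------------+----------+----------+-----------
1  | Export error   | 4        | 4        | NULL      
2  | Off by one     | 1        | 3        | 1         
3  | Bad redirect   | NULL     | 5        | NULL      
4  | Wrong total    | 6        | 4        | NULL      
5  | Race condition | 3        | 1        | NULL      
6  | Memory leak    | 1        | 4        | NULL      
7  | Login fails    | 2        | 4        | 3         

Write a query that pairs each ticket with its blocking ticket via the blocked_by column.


This is a self-join: tickets is joined to a second copy of itself, matching each row's blocked_by to another row's id. Use LEFT JOIN so rows with blocked_by=NULL are kept.
  - ticket 1 (Export error): blocked_by=NULL -> NULL
  - ticket 2 (Off by one): blocked_by=1 -> Export error
  - ticket 3 (Bad redirect): blocked_by=NULL -> NULL
  - ticket 4 (Wrong total): blocked_by=NULL -> NULL
  - ticket 5 (Race condition): blocked_by=NULL -> NULL
  - ticket 6 (Memory leak): blocked_by=NULL -> NULL
  - ticket 7 (Login fails): blocked_by=3 -> Bad redirect

SQL:
SELECT a.title AS item, b.title AS blocked_by
FROM tickets a
LEFT JOIN tickets b ON a.blocked_by = b.id

Result:
item           | blocked_by  
---------------+-------------
Export error   | NULL        
Off by one     | Export error
Bad redirect   | NULL        
Wrong total    | NULL        
Race condition | NULL        
Memory leak    | NULL        
Login fails    | Bad redirect


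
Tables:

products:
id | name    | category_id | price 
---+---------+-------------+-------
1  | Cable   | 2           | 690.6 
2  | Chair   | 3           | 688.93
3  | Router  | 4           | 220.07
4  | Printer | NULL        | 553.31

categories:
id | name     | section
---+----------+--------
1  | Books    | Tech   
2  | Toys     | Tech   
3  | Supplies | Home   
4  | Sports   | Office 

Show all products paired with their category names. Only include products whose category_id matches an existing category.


INNER JOIN keeps only products rows whose category_id matches an id in categories. Walk through each product:
  - product 1 (Cable): category_id=2 -> matches Toys
  - product 2 (Chair): category_id=3 -> matches Supplies
  - product 3 (Router): category_id=4 -> matches Sports
  - product 4 (Printer): category_id=NULL, no match -> dropped
So 1 of 4 rows is dropped.

SQL:
SELECT a.name, b.name AS category
FROM products a
INNER JOIN categories b ON a.category_id = b.id

Result:
name   | category
-------+---------
Cable  | Toys    
Chair  | Supplies
Router | Sports  


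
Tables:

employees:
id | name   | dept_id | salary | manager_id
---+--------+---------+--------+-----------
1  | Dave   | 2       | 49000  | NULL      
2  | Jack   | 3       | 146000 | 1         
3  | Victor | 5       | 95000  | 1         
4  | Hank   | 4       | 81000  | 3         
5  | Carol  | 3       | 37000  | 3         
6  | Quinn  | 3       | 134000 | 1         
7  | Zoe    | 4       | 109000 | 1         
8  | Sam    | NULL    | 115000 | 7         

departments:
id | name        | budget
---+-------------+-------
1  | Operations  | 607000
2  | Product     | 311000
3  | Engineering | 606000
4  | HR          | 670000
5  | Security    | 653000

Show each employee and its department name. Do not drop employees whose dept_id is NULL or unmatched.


LEFT JOIN keeps every row from employees (the left table); where dept_id has no match in departments, the department columns become NULL. Walk through each employee:
  - employee 1 (Dave): dept_id=2 -> matches Product
  - employee 2 (Jack): dept_id=3 -> matches Engineering
  - employee 3 (Victor): dept_id=5 -> matches Security
  - employee 4 (Hank): dept_id=4 -> matches HR
  - employee 5 (Carol): dept_id=3 -> matches Engineering
  - employee 6 (Quinn): dept_id=3 -> matches Engineering
  - employee 7 (Zoe): dept_id=4 -> matches HR
  - employee 8 (Sam): dept_id=NULL, no match -> kept with NULL
All 8 rows appear; 1 has NULL department.

SQL:
SELECT a.name, b.name AS department
FROM employees a
LEFT JOIN departments b ON a.dept_id = b.id

Result:
name   | department 
-------+------------
Dave   | Product    
Jack   | Engineering
Victor | Security   
Hank   | HR         
Carol  | Engineering
Quinn  | Engineering
Zoe    | HR         
Sam    | NULL       


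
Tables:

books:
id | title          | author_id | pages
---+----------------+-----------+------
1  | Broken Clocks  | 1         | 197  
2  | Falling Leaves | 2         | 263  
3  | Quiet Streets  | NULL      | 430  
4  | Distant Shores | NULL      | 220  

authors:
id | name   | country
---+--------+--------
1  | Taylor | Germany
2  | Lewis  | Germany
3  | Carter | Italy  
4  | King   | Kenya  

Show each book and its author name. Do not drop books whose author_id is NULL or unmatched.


LEFT JOIN keeps every row from books (the left table); where author_id has no match in authors, the author columns become NULL. Walk through each book:
  - book 1 (Broken Clocks): author_id=1 -> matches Taylor
  - book 2 (Falling Leaves): author_id=2 -> matches Lewis
  - book 3 (Quiet Streets): author_id=NULL, no match -> kept with NULL
  - book 4 (Distant Shores): author_id=NULL, no match -> kept with NULL
All 4 rows appear; 2 have NULL author.

SQL:
SELECT a.title, b.name AS author
FROM books a
LEFT JOIN authors b ON a.author_id = b.id

Result:
title          | author
---------------+-------
Broken Clocks  | Taylor
Falling Leaves | Lewis 
Quiet Streets  | NULL  
Distant Shores | NULL  


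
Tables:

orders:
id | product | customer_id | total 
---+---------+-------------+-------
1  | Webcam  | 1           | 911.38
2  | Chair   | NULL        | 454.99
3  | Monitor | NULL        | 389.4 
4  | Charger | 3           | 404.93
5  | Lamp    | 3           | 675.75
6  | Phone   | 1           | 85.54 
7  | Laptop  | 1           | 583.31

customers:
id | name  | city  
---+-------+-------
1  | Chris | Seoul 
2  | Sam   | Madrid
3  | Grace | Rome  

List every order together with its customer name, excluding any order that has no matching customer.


INNER JOIN keeps only orders rows whose customer_id matches an id in customers. Walk through each order:
  - order 1 (Webcam): customer_id=1 -> matches Chris
  - order 2 (Chair): customer_id=NULL, no match -> dropped
  - order 3 (Monitor): customer_id=NULL, no match -> dropped
  - order 4 (Charger): customer_id=3 -> matches Grace
  - order 5 (Lamp): customer_id=3 -> matches Grace
  - order 6 (Phone): customer_id=1 -> matches Chris
  - order 7 (Laptop): customer_id=1 -> matches Chris
So 2 of 7 rows are dropped.

SQL:
SELECT a.product, b.name AS customer
FROM orders a
INNER JOIN customers b ON a.customer_id = b.id

Result:
product | customer
--------+---------
Webcam  | Chris   
Charger | Grace   
Lamp    | Grace   
Phone   | Chris   
Laptop  | Chris   


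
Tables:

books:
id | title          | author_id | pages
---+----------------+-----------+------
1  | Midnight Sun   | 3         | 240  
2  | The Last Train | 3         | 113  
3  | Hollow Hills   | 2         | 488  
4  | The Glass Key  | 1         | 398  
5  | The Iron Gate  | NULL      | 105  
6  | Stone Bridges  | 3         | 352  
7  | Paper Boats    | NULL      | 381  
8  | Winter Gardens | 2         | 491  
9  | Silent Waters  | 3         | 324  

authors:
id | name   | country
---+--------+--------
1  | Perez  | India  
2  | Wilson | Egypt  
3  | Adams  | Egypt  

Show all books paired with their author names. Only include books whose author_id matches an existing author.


INNER JOIN keeps only books rows whose author_id matches an id in authors. Walk through each book:
  - book 1 (Midnight Sun): author_id=3 -> matches Adams
  - book 2 (The Last Train): author_id=3 -> matches Adams
  - book 3 (Hollow Hills): author_id=2 -> matches Wilson
  - book 4 (The Glass Key): author_id=1 -> matches Perez
  - book 5 (The Iron Gate): author_id=NULL, no match -> dropped
  - book 6 (Stone Bridges): author_id=3 -> matches Adams
  - book 7 (Paper Boats): author_id=NULL, no match -> dropped
  - book 8 (Winter Gardens): author_id=2 -> matches Wilson
  - book 9 (Silent Waters): author_id=3 -> matches Adams
So 2 of 9 rows are dropped.

SQL:
SELECT a.title, b.name AS author
FROM books a
INNER JOIN authors b ON a.author_id = b.id

Result:
title          | author
---------------+-------
Midnight Sun   | Adams 
The Last Train | Adams 
Hollow Hills   | Wilson
The Glass Key  | Perez 
Stone Bridges  | Adams 
Winter Gardens | Wilson
Silent Waters  | Adams 


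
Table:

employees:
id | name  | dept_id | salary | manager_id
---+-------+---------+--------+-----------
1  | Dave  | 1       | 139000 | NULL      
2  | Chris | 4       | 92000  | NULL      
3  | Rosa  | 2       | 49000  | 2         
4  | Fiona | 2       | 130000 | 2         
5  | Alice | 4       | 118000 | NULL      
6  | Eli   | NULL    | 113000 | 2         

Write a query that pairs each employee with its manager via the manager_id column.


This is a self-join: employees is joined to a second copy of itself, matching each row's manager_id to another row's id. Use LEFT JOIN so rows with manager_id=NULL are kept.
  - employee 1 (Dave): manager_id=NULL -> NULL
  - employee 2 (Chris): manager_id=NULL -> NULL
  - employee 3 (Rosa): manager_id=2 -> Chris
  - employee 4 (Fiona): manager_id=2 -> Chris
  - employee 5 (Alice): manager_id=NULL -> NULL
  - employee 6 (Eli): manager_id=2 -> Chris

SQL:
SELECT a.name AS item, b.name AS manager
FROM employees a
LEFT JOIN employees b ON a.manager_id = b.id

Result:
item  | manager
------+--------
Dave  | NULL   
Chris | NULL   
Rosa  | Chris  
Fiona | Chris  
Alice | NULL   
Eli   | Chris  


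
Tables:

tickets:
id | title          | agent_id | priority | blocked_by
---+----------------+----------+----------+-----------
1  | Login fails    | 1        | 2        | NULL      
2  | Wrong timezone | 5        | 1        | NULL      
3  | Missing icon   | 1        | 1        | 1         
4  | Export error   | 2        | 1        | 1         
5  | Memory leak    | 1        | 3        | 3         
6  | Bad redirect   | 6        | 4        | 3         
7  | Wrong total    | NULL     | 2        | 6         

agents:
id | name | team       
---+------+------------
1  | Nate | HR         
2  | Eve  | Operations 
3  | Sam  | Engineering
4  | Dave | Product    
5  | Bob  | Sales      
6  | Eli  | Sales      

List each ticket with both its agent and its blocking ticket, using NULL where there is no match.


Two LEFT JOINs from the same base table tickets: one to agents via agent_id, one to tickets itself via blocked_by. Both are LEFT so every ticket is preserved.
Match against agents:
  - ticket 1 (Login fails): agent_id=1 -> matches Nate
  - ticket 2 (Wrong timezone): agent_id=5 -> matches Bob
  - ticket 3 (Missing icon): agent_id=1 -> matches Nate
  - ticket 4 (Export error): agent_id=2 -> matches Eve
  - ticket 5 (Memory leak): agent_id=1 -> matches Nate
  - ticket 6 (Bad redirect): agent_id=6 -> matches Eli
  - ticket 7 (Wrong total): agent_id=NULL, no match -> kept with NULL
Match against tickets (self):
  - ticket 1 (Login fails): blocked_by=NULL -> NULL
  - ticket 2 (Wrong timezone): blocked_by=NULL -> NULL
  - ticket 3 (Missing icon): blocked_by=1 -> Login fails
  - ticket 4 (Export error): blocked_by=1 -> Login fails
  - ticket 5 (Memory leak): blocked_by=3 -> Missing icon
  - ticket 6 (Bad redirect): blocked_by=3 -> Missing icon
  - ticket 7 (Wrong total): blocked_by=6 -> Bad redirect

SQL:
SELECT a.title, b.name AS agent, c.title AS blocked_by
FROM tickets a
LEFT JOIN agents b ON a.agent_id = b.id
LEFT JOIN tickets c ON a.blocked_by = c.id

Result:
title          | agent | blocked_by  
---------------+-------+-------------
Login fails    | Nate  | NULL        
Wrong timezone | Bob   | NULL        
Missing icon   | Nate  | Login fails 
Export error   | Eve   | Login fails 
Memory leak    | Nate  | Missing icon
Bad redirect   | Eli   | Missing icon
Wrong total    | NULL  | Bad redirect


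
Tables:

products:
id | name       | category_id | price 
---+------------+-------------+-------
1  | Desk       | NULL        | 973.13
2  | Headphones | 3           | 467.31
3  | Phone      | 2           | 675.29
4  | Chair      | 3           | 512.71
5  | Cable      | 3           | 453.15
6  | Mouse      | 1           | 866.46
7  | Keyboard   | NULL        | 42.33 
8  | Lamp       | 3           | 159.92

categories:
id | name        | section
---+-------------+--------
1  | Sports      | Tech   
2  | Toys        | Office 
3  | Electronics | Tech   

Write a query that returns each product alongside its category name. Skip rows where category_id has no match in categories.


INNER JOIN keeps only products rows whose category_id matches an id in categories. Walk through each product:
  - product 1 (Desk): category_id=NULL, no match -> dropped
  - product 2 (Headphones): category_id=3 -> matches Electronics
  - product 3 (Phone): category_id=2 -> matches Toys
  - product 4 (Chair): category_id=3 -> matches Electronics
  - product 5 (Cable): category_id=3 -> matches Electronics
  - product 6 (Mouse): category_id=1 -> matches Sports
  - product 7 (Keyboard): category_id=NULL, no match -> dropped
  - product 8 (Lamp): category_id=3 -> matches Electronics
So 2 of 8 rows are dropped.

SQL:
SELECT a.name, b.name AS category
FROM products a
INNER JOIN categories b ON a.category_id = b.id

Result:
name       | category   
-----------+------------
Headphones | Electronics
Phone      | Toys       
Chair      | Electronics
Cable      | Electronics
Mouse      | Sports     
Lamp       | Electronics


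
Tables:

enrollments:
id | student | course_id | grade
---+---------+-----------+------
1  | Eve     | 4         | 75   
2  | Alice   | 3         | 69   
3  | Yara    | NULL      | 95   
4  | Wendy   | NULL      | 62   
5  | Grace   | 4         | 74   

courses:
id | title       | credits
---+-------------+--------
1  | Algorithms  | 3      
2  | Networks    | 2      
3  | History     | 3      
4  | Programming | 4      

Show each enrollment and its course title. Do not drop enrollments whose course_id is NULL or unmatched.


LEFT JOIN keeps every row from enrollments (the left table); where course_id has no match in courses, the course columns become NULL. Walk through each enrollment:
  - enrollment 1 (Eve): course_id=4 -> matches Programming
  - enrollment 2 (Alice): course_id=3 -> matches History
  - enrollment 3 (Yara): course_id=NULL, no match -> kept with NULL
  - enrollment 4 (Wendy): course_id=NULL, no match -> kept with NULL
  - enrollment 5 (Grace): course_id=4 -> matches Programming
All 5 rows appear; 2 have NULL course.

SQL:
SELECT a.student, b.title AS course
FROM enrollments a
LEFT JOIN courses b ON a.course_id = b.id

Result:
student | course     
--------+------------
Eve     | Programming
Alice   | History    
Yara    | NULL       
Wendy   | NULL       
Grace   | Programming


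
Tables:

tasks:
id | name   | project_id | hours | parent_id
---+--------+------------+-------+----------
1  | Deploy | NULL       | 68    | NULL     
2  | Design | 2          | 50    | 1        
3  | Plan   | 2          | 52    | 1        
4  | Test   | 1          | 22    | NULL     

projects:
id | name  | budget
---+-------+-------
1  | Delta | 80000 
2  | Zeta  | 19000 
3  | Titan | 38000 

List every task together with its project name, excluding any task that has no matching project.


INNER JOIN keeps only tasks rows whose project_id matches an id in projects. Walk through each task:
  - task 1 (Deploy): project_id=NULL, no match -> dropped
  - task 2 (Design): project_id=2 -> matches Zeta
  - task 3 (Plan): project_id=2 -> matches Zeta
  - task 4 (Test): project_id=1 -> matches Delta
So 1 of 4 rows is dropped.

SQL:
SELECT a.name, b.name AS project
FROM tasks a
INNER JOIN projects b ON a.project_id = b.id

Result:
name   | project
-------+--------
Design | Zeta   
Plan   | Zeta   
Test   | Delta  


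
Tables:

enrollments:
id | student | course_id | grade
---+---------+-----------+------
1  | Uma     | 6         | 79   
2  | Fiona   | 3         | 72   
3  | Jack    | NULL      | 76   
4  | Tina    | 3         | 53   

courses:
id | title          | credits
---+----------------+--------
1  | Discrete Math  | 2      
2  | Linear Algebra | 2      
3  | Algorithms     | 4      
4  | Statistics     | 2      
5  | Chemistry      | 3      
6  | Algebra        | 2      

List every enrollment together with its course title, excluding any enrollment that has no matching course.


INNER JOIN keeps only enrollments rows whose course_id matches an id in courses. Walk through each enrollment:
  - enrollment 1 (Uma): course_id=6 -> matches Algebra
  - enrollment 2 (Fiona): course_id=3 -> matches Algorithms
  - enrollment 3 (Jack): course_id=NULL, no match -> dropped
  - enrollment 4 (Tina): course_id=3 -> matches Algorithms
So 1 of 4 rows is dropped.

SQL:
SELECT a.student, b.title AS course
FROM enrollments a
INNER JOIN courses b ON a.course_id = b.id

Result:
student | course    
--------+-----------
Uma     | Algebra   
Fiona   | Algorithms
Tina    | Algorithms


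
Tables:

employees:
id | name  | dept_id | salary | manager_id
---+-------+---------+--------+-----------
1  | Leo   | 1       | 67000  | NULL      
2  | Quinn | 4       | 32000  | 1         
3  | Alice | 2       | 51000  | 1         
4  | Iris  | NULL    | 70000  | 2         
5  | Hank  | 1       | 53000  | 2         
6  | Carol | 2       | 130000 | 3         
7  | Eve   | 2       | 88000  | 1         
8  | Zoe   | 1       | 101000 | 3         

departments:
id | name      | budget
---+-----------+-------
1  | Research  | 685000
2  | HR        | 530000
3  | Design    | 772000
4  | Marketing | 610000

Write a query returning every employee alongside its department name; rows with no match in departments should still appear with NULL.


LEFT JOIN keeps every row from employees (the left table); where dept_id has no match in departments, the department columns become NULL. Walk through each employee:
  - employee 1 (Leo): dept_id=1 -> matches Research
  - employee 2 (Quinn): dept_id=4 -> matches Marketing
  - employee 3 (Alice): dept_id=2 -> matches HR
  - employee 4 (Iris): dept_id=NULL, no match -> kept with NULL
  - employee 5 (Hank): dept_id=1 -> matches Research
  - employee 6 (Carol): dept_id=2 -> matches HR
  - employee 7 (Eve): dept_id=2 -> matches HR
  - employee 8 (Zoe): dept_id=1 -> matches Research
All 8 rows appear; 1 has NULL department.

SQL:
SELECT a.name, b.name AS department
FROM employees a
LEFT JOIN departments b ON a.dept_id = b.id

Result:
name  | department
------+-----------
Leo   | Research  
Quinn | Marketing 
Alice | HR        
Iris  | NULL      
Hank  | Research  
Carol | HR        
Eve   | HR        
Zoe   | Research  
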